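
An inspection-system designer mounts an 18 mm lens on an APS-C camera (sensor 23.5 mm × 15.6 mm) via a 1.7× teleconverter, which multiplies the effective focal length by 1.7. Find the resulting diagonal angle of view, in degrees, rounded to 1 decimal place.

49.5°

Effective focal length f = 18 × 1.7 = 30.6 mm.
Sensor diagonal = √(23.5² + 15.6²) = √795.6100 ≈ 28.2066 mm.
α = 2·arctan(28.207 / (2 × 30.6)) = 2·arctan(0.46089) ≈ 49.4891°.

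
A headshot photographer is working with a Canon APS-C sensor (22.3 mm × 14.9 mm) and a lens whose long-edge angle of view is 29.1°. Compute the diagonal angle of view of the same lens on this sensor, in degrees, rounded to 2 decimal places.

34.67°

From the long-edge AOV: f = 22.3 / (2·tan(14.55°)) = 22.3 / 0.51910 ≈ 42.9592 mm.
Sensor diagonal = √(22.3² + 14.9²) = √719.3000 ≈ 26.8198 mm.
Diagonal AOV = 2·arctan(26.8198 / (2 × 42.9592)) = 2·arctan(0.31215) ≈ 34.6719°.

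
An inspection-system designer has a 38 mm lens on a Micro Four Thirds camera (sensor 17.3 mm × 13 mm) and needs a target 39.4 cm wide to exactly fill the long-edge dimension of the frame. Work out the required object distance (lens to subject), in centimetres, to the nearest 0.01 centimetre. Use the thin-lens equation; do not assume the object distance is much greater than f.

W: 39.4 cm = 394 mm.
Magnification m = w/W = dᵢ/dₒ; combined with 1/f = 1/dₒ + 1/dᵢ this gives dₒ = f·(1 + W/w).
dₒ = 38 mm × (1 + 394/17.3) = 38 × 23.7746 ≈ 903.434 mm = 90.3434 cm.

90.34 cm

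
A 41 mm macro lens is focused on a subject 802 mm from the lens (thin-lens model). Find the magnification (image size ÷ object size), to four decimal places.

Thin lens: 1/f = 1/dₒ + 1/dᵢ → 1/dᵢ = 1/41 − 1/802 = 0.0231434 mm⁻¹, so dᵢ ≈ 43.2089 mm.
Magnification m = dᵢ/dₒ = 43.2089/802 ≈ 0.05388.

0.0539×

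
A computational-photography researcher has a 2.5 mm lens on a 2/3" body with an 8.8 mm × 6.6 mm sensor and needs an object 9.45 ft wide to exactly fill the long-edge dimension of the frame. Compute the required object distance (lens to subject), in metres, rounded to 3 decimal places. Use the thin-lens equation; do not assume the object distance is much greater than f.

W: 9.45 ft × 304.8 mm/ft = 2880.36 mm.
Magnification m = w/W = dᵢ/dₒ; combined with 1/f = 1/dₒ + 1/dᵢ this gives dₒ = f·(1 + W/w).
dₒ = 2.5 mm × (1 + 2880.36/8.8) = 2.5 × 328.3136 ≈ 820.784 mm = 0.820784 m.

0.821 m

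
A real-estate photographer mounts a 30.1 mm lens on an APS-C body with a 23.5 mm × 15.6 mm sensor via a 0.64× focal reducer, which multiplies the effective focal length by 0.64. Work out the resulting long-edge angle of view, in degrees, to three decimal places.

Effective focal length f = 30.1 × 0.64 = 19.264 mm.
α = 2·arctan(23.5 / (2 × 19.264)) = 2·arctan(0.60995) ≈ 62.7619°.

62.762°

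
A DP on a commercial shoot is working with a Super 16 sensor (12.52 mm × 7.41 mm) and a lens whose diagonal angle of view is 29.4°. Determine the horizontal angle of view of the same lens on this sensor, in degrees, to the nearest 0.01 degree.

25.44°

Sensor diagonal = √(12.52² + 7.41²) = √211.6585 ≈ 14.5485 mm.
From the diagonal AOV: f = 14.5485 / (2·tan(14.7°)) = 14.5485 / 0.52469 ≈ 27.7278 mm.
Horizontal AOV = 2·arctan(12.52 / (2 × 27.7278)) = 2·arctan(0.22577) ≈ 25.4444°.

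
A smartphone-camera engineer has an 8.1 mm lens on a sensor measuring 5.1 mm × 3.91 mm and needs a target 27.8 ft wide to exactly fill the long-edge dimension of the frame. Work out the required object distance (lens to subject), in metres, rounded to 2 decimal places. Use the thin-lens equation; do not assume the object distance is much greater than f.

W: 27.8 ft × 304.8 mm/ft = 8473.44 mm.
Magnification m = w/W = dᵢ/dₒ; combined with 1/f = 1/dₒ + 1/dᵢ this gives dₒ = f·(1 + W/w).
dₒ = 8.1 mm × (1 + 8473.44/5.1) = 8.1 × 1662.4588 ≈ 13465.916 mm = 13.4659 m.

13.47 m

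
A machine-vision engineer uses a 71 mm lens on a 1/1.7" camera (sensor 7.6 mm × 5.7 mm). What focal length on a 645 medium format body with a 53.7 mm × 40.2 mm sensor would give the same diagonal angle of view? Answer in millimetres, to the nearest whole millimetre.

501 mm

Sensor diagonal = √(7.6² + 5.7²) = √90.2500 ≈ 9.5000 mm.
Sensor diagonal = √(53.7² + 40.2²) = √4499.7300 ≈ 67.0800 mm.
Equal angle of view means equal diagonal/f ratio, so f₂ = f₁ · (diagonal₂/diagonal₁) = 71 × 67.0800/9.5000.
f₂ = 71 × 7.06106 ≈ 501.335 mm.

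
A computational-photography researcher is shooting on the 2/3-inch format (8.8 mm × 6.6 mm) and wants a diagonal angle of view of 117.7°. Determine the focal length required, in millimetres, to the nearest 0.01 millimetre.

Sensor diagonal = √(8.8² + 6.6²) = √121.0000 ≈ 11.0000 mm.
From α = 2·arctan(d/2f) we get f = d / (2·tan(α/2)).
With d = 11.0000 mm and α/2 = 58.85°, tan(α/2) ≈ 1.65445, so f ≈ 11.0000 / 3.30891 ≈ 3.3244 mm.

3.32 mm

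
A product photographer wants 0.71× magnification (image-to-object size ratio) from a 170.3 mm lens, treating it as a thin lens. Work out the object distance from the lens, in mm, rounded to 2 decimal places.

With m = dᵢ/dₒ and 1/f = 1/dₒ + 1/dᵢ, substituting dᵢ = m·dₒ gives 1/f = (1 + 1/m)/dₒ, hence dₒ = f·(1 + 1/m).
dₒ = 170.3 × (1 + 1/0.71) = 170.3 × 2.40845 ≈ 410.159 mm.

410.16 mm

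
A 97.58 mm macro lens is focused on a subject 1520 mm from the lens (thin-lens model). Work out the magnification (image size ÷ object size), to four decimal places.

0.0686×

Thin lens: 1/f = 1/dₒ + 1/dᵢ → 1/dᵢ = 1/97.58 − 1/1520 = 0.0095901 mm⁻¹, so dᵢ ≈ 104.2741 mm.
Magnification m = dᵢ/dₒ = 104.2741/1520 ≈ 0.06860.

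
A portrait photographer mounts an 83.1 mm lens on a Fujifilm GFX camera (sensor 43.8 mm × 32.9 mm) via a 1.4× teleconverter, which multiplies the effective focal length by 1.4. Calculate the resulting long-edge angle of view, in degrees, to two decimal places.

Effective focal length f = 83.1 × 1.4 = 116.34 mm.
α = 2·arctan(43.8 / (2 × 116.34)) = 2·arctan(0.18824) ≈ 21.3214°.

21.32°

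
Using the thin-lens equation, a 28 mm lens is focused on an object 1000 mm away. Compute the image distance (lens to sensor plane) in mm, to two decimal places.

1/dᵢ = 1/f − 1/dₒ = 1/28 − 1/1000 = 0.0347143 mm⁻¹.
dᵢ = 1/0.0347143 ≈ 28.8066 mm.

28.81 mm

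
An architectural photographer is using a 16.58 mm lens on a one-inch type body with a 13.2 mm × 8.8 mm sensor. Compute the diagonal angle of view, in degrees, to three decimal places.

Sensor diagonal = √(13.2² + 8.8²) = √251.6800 ≈ 15.8644 mm.
Angle of view α = 2·arctan(d/2f) with d = 15.8644 mm and f = 16.58 mm.
d/2f = 0.47842; arctan(0.47842) ≈ 25.5674°, so α ≈ 51.1348°.

51.135°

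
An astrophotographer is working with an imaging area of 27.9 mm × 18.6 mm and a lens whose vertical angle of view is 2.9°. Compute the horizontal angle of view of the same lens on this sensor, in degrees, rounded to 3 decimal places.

4.349°

From the vertical AOV: f = 18.6 / (2·tan(1.45°)) = 18.6 / 0.05063 ≈ 367.4048 mm.
Horizontal AOV = 2·arctan(27.9 / (2 × 367.4048)) = 2·arctan(0.03797) ≈ 4.3488°.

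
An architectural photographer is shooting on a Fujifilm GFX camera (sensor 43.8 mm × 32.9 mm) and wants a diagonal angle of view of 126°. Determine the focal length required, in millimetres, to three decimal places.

Sensor diagonal = √(43.8² + 32.9²) = √3000.8500 ≈ 54.7800 mm.
From α = 2·arctan(d/2f) we get f = d / (2·tan(α/2)).
With d = 54.7800 mm and α/2 = 63°, tan(α/2) ≈ 1.96261, so f ≈ 54.7800 / 3.92522 ≈ 13.9559 mm.

13.956 mm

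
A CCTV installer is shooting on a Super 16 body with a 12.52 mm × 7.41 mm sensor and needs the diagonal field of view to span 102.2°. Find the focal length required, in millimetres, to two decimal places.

Sensor diagonal = √(12.52² + 7.41²) = √211.6585 ≈ 14.5485 mm.
From α = 2·arctan(d/2f) we get f = d / (2·tan(α/2)).
With d = 14.5485 mm and α/2 = 51.1°, tan(α/2) ≈ 1.23931, so f ≈ 14.5485 / 2.47863 ≈ 5.8696 mm.

5.87 mm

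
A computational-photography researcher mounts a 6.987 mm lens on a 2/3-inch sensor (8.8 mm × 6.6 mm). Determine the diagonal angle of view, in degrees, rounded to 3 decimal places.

Sensor diagonal = √(8.8² + 6.6²) = √121.0000 ≈ 11.0000 mm.
Angle of view α = 2·arctan(d/2f) with d = 11.0000 mm and f = 6.987 mm.
d/2f = 0.78718; arctan(0.78718) ≈ 38.2090°, so α ≈ 76.4180°.

76.418°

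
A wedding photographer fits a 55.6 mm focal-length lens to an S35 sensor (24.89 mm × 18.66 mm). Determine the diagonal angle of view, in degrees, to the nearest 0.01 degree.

Sensor diagonal = √(24.89² + 18.66²) = √967.7077 ≈ 31.1080 mm.
Angle of view α = 2·arctan(d/2f) with d = 31.1080 mm and f = 55.6 mm.
d/2f = 0.27975; arctan(0.27975) ≈ 15.6289°, so α ≈ 31.2577°.

31.26°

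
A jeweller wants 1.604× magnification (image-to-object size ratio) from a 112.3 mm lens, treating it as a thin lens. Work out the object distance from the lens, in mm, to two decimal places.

182.31 mm

With m = dᵢ/dₒ and 1/f = 1/dₒ + 1/dᵢ, substituting dᵢ = m·dₒ gives 1/f = (1 + 1/m)/dₒ, hence dₒ = f·(1 + 1/m).
dₒ = 112.3 × (1 + 1/1.604) = 112.3 × 1.62344 ≈ 182.312 mm.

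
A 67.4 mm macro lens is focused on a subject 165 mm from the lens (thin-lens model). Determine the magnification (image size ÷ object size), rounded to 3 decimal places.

0.691×

Thin lens: 1/f = 1/dₒ + 1/dᵢ → 1/dᵢ = 1/67.4 − 1/165 = 0.0087762 mm⁻¹, so dᵢ ≈ 113.9447 mm.
Magnification m = dᵢ/dₒ = 113.9447/165 ≈ 0.69057.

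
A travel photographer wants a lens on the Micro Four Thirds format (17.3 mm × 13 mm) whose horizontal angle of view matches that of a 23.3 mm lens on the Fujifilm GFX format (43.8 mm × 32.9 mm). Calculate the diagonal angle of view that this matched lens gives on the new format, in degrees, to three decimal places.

99.234°

Equal horizontal AOV ⇒ f₂ = f₁ · 17.3/43.8 = 23.3 × 0.39498 ≈ 9.2030 mm.
Sensor diagonal = √(17.3² + 13²) = √468.2900 ≈ 21.6400 mm.
Diagonal AOV on the new format = 2·arctan(21.6400 / (2 × 9.2030)) = 2·arctan(1.17571) ≈ 99.2343°.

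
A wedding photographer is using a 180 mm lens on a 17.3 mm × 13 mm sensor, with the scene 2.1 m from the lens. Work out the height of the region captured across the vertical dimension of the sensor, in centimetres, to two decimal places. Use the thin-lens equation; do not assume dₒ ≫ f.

13.87 cm

dₒ: 2.1 m = 2100 mm.
Similar triangles through the lens centre give W/dₒ = h/dᵢ; with 1/f = 1/dₒ + 1/dᵢ this gives W = h·(dₒ − f)/f.
W = 13 mm × (2100 − 180) / 180 = 13 × 10.6667 ≈ 138.667 mm = 13.8667 cm.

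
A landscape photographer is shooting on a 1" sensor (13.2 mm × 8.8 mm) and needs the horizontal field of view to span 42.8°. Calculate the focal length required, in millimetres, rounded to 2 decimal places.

16.84 mm

From α = 2·arctan(w/2f) we get f = w / (2·tan(α/2)).
With w = 13.2 mm and α/2 = 21.4°, tan(α/2) ≈ 0.39190, so f ≈ 13.2 / 0.78379 ≈ 16.8412 mm.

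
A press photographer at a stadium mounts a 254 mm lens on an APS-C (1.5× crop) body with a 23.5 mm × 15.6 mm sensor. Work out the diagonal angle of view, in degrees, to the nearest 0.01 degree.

Sensor diagonal = √(23.5² + 15.6²) = √795.6100 ≈ 28.2066 mm.
Angle of view α = 2·arctan(d/2f) with d = 28.2066 mm and f = 254 mm.
d/2f = 0.05552; arctan(0.05552) ≈ 3.1781°, so α ≈ 6.3561°.

6.36°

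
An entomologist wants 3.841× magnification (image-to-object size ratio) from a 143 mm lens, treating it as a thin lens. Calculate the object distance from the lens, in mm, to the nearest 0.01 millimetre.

With m = dᵢ/dₒ and 1/f = 1/dₒ + 1/dᵢ, substituting dᵢ = m·dₒ gives 1/f = (1 + 1/m)/dₒ, hence dₒ = f·(1 + 1/m).
dₒ = 143 × (1 + 1/3.841) = 143 × 1.26035 ≈ 180.230 mm.

180.23 mm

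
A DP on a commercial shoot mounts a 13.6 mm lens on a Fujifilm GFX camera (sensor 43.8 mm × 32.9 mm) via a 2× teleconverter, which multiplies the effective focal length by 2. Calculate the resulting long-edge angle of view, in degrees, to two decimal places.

77.68°

Effective focal length f = 13.6 × 2 = 27.2 mm.
α = 2·arctan(43.8 / (2 × 27.2)) = 2·arctan(0.80515) ≈ 77.6784°.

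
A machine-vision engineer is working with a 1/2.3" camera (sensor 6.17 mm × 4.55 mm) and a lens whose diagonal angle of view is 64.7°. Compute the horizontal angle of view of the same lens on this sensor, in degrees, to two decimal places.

54.02°

Sensor diagonal = √(6.17² + 4.55²) = √58.7714 ≈ 7.6663 mm.
From the diagonal AOV: f = 7.6663 / (2·tan(32.35°)) = 7.6663 / 1.26679 ≈ 6.0517 mm.
Horizontal AOV = 2·arctan(6.17 / (2 × 6.0517)) = 2·arctan(0.50977) ≈ 54.0226°.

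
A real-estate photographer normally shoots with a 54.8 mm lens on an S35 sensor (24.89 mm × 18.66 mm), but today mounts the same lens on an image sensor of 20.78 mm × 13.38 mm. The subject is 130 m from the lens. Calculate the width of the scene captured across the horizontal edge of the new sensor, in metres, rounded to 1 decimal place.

49.3 m

The focal length stays 54.8 mm; the relevant sensor dimension is now w = 20.78 mm. Object distance dₒ = 130 m = 130000 mm.
Thin-lens field width W = w·(dₒ − f)/f = 20.78 × (130000 − 54.8)/54.8 ≈ 49274.840 mm = 49.2748 m.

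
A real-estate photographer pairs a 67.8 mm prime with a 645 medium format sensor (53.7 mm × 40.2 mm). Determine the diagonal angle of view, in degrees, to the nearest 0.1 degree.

Sensor diagonal = √(53.7² + 40.2²) = √4499.7300 ≈ 67.0800 mm.
Angle of view α = 2·arctan(d/2f) with d = 67.0800 mm and f = 67.8 mm.
d/2f = 0.49469; arctan(0.49469) ≈ 26.3212°, so α ≈ 52.6423°.

52.6°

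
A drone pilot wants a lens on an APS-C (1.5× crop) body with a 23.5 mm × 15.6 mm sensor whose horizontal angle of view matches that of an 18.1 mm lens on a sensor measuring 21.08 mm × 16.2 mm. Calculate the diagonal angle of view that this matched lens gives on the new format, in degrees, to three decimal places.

69.903°

Equal horizontal AOV ⇒ f₂ = f₁ · 23.5/21.08 = 18.1 × 1.11480 ≈ 20.1779 mm.
Sensor diagonal = √(23.5² + 15.6²) = √795.6100 ≈ 28.2066 mm.
Diagonal AOV on the new format = 2·arctan(28.2066 / (2 × 20.1779)) = 2·arctan(0.69895) ≈ 69.9030°.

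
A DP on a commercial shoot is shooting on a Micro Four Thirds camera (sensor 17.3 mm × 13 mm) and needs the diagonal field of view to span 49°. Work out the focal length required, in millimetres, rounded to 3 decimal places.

Sensor diagonal = √(17.3² + 13²) = √468.2900 ≈ 21.6400 mm.
From α = 2·arctan(d/2f) we get f = d / (2·tan(α/2)).
With d = 21.6400 mm and α/2 = 24.5°, tan(α/2) ≈ 0.45573, so f ≈ 21.6400 / 0.91145 ≈ 23.7423 mm.

23.742 mm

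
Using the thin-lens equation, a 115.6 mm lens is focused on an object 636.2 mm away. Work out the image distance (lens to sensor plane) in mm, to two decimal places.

141.27 mm

1/dᵢ = 1/f − 1/dₒ = 1/115.6 − 1/636.2 = 0.0070787 mm⁻¹.
dᵢ = 1/0.0070787 ≈ 141.2692 mm.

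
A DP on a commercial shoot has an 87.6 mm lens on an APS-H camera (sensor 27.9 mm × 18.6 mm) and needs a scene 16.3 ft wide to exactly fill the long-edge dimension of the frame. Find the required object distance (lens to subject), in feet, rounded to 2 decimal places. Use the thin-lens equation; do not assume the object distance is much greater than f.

51.47 ft

W: 16.3 ft × 304.8 mm/ft = 4968.24 mm.
Magnification m = w/W = dᵢ/dₒ; combined with 1/f = 1/dₒ + 1/dᵢ this gives dₒ = f·(1 + W/w).
dₒ = 87.6 mm × (1 + 4968.24/27.9) = 87.6 × 179.0731 ≈ 15686.805 mm = 15686.805/304.8 ft = 51.4659 ft.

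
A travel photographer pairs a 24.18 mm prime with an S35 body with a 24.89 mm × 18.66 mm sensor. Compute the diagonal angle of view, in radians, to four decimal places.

1.1432 rad

Sensor diagonal = √(24.89² + 18.66²) = √967.7077 ≈ 31.1080 mm.
Angle of view α = 2·arctan(d/2f) with d = 31.1080 mm and f = 24.18 mm.
d/2f = 0.64326; arctan(0.64326) ≈ 0.5716 rad, so α ≈ 1.1432 rad.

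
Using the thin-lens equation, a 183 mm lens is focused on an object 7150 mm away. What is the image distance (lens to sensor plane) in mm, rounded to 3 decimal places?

1/dᵢ = 1/f − 1/dₒ = 1/183 − 1/7150 = 0.0053246 mm⁻¹.
dᵢ = 1/0.0053246 ≈ 187.8068 mm.

187.807 mm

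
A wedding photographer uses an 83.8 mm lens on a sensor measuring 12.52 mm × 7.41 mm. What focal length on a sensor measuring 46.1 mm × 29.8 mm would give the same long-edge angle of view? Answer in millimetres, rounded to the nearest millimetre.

Equal angle of view means equal width/f ratio, so f₂ = f₁ · (width₂/width₁) = 83.8 × 46.1/12.52.
f₂ = 83.8 × 3.68211 ≈ 308.561 mm.

309 mm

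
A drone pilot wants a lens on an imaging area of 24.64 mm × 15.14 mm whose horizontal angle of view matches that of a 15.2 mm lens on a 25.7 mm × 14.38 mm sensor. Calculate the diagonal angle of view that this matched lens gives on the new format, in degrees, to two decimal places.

89.55°

Equal horizontal AOV ⇒ f₂ = f₁ · 24.64/25.7 = 15.2 × 0.95875 ≈ 14.5731 mm.
Sensor diagonal = √(24.64² + 15.14²) = √836.3492 ≈ 28.9197 mm.
Diagonal AOV on the new format = 2·arctan(28.9197 / (2 × 14.5731)) = 2·arctan(0.99223) ≈ 89.5531°.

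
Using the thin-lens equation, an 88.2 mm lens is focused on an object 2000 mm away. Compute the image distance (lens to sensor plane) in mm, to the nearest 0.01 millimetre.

1/dᵢ = 1/f − 1/dₒ = 1/88.2 − 1/2000 = 0.0108379 mm⁻¹.
dᵢ = 1/0.0108379 ≈ 92.2691 mm.

92.27 mm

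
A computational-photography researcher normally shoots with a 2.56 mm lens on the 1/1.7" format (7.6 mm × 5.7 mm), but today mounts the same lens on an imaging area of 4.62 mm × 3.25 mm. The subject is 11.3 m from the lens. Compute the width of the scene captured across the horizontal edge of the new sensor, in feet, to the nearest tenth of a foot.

66.9 ft

The focal length stays 2.56 mm; the relevant sensor dimension is now w = 4.62 mm. Object distance dₒ = 11.3 m = 11300 mm.
Thin-lens field width W = w·(dₒ − f)/f = 4.62 × (11300 − 2.56)/2.56 ≈ 20388.349 mm = 20388.349/304.8 ft = 66.8909 ft.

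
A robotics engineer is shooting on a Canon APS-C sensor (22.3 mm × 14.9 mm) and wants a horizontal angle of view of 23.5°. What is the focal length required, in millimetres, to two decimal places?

53.61 mm

From α = 2·arctan(w/2f) we get f = w / (2·tan(α/2)).
With w = 22.3 mm and α/2 = 11.75°, tan(α/2) ≈ 0.20800, so f ≈ 22.3 / 0.41600 ≈ 53.6057 mm.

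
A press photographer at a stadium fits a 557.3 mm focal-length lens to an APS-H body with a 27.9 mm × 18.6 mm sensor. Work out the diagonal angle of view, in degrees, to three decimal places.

3.446°

Sensor diagonal = √(27.9² + 18.6²) = √1124.3700 ≈ 33.5316 mm.
Angle of view α = 2·arctan(d/2f) with d = 33.5316 mm and f = 557.3 mm.
d/2f = 0.03008; arctan(0.03008) ≈ 1.7232°, so α ≈ 3.4463°.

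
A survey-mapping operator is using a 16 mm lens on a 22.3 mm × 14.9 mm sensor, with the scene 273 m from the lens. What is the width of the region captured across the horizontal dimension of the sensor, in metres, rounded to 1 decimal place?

380.5 m

dₒ: 273 m = 273000 mm.
Similar triangles through the lens centre give W/dₒ = w/dᵢ; with 1/f = 1/dₒ + 1/dᵢ this gives W = w·(dₒ − f)/f.
W = 22.3 mm × (273000 − 16) / 16 = 22.3 × 17061.5000 ≈ 380471.450 mm = 380.471 m.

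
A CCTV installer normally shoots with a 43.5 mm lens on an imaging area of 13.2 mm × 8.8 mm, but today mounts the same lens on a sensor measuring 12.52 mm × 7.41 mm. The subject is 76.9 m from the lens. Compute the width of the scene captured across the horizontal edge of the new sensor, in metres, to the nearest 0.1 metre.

22.1 m

The focal length stays 43.5 mm; the relevant sensor dimension is now w = 12.52 mm. Object distance dₒ = 76.9 m = 76900 mm.
Thin-lens field width W = w·(dₒ − f)/f = 12.52 × (76900 − 43.5)/43.5 ≈ 22120.537 mm = 22.1205 m.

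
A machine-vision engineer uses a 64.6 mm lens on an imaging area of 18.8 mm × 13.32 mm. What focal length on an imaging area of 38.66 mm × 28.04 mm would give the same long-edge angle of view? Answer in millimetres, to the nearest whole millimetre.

133 mm

Equal angle of view means equal width/f ratio, so f₂ = f₁ · (width₂/width₁) = 64.6 × 38.66/18.8.
f₂ = 64.6 × 2.05638 ≈ 132.842 mm.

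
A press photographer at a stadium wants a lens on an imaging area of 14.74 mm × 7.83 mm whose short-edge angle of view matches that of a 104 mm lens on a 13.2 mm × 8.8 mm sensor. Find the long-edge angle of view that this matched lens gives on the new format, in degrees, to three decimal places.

9.107°

Equal short-edge AOV ⇒ f₂ = f₁ · 7.83/8.8 = 104 × 0.88977 ≈ 92.5364 mm.
Long-edge AOV on the new format = 2·arctan(14.74 / (2 × 92.5364)) = 2·arctan(0.07964) ≈ 9.1073°.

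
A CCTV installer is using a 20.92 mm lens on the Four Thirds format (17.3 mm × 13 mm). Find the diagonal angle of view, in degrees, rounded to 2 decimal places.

Sensor diagonal = √(17.3² + 13²) = √468.2900 ≈ 21.6400 mm.
Angle of view α = 2·arctan(d/2f) with d = 21.6400 mm and f = 20.92 mm.
d/2f = 0.51721; arctan(0.51721) ≈ 27.3484°, so α ≈ 54.6968°.

54.70°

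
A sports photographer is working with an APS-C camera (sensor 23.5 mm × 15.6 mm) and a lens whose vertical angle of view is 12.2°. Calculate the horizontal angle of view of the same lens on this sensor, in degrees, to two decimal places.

From the vertical AOV: f = 15.6 / (2·tan(6.1°)) = 15.6 / 0.21374 ≈ 72.9864 mm.
Horizontal AOV = 2·arctan(23.5 / (2 × 72.9864)) = 2·arctan(0.16099) ≈ 18.2910°.

18.29°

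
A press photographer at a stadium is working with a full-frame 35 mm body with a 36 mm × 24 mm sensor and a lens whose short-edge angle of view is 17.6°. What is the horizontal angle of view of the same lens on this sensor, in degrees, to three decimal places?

26.146°

From the short-edge AOV: f = 24 / (2·tan(8.8°)) = 24 / 0.30962 ≈ 77.5153 mm.
Horizontal AOV = 2·arctan(36 / (2 × 77.5153)) = 2·arctan(0.23221) ≈ 26.1462°.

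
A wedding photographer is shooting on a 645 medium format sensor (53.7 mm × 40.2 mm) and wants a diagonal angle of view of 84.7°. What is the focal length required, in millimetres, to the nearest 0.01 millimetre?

36.80 mm

Sensor diagonal = √(53.7² + 40.2²) = √4499.7300 ≈ 67.0800 mm.
From α = 2·arctan(d/2f) we get f = d / (2·tan(α/2)).
With d = 67.0800 mm and α/2 = 42.35°, tan(α/2) ≈ 0.91153, so f ≈ 67.0800 / 1.82305 ≈ 36.7954 mm.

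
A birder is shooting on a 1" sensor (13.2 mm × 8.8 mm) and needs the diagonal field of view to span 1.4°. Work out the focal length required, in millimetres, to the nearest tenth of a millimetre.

Sensor diagonal = √(13.2² + 8.8²) = √251.6800 ≈ 15.8644 mm.
From α = 2·arctan(d/2f) we get f = d / (2·tan(α/2)).
With d = 15.8644 mm and α/2 = 0.7°, tan(α/2) ≈ 0.01222, so f ≈ 15.8644 / 0.02444 ≈ 649.2281 mm.

649.2 mm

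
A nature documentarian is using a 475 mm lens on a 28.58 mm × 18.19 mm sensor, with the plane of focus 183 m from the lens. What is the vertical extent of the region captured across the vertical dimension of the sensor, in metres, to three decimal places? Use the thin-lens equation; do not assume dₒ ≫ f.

6.990 m

dₒ: 183 m = 183000 mm.
Similar triangles through the lens centre give W/dₒ = h/dᵢ; with 1/f = 1/dₒ + 1/dᵢ this gives W = h·(dₒ − f)/f.
W = 18.19 mm × (183000 − 475) / 475 = 18.19 × 384.2632 ≈ 6989.747 mm = 6.98975 m.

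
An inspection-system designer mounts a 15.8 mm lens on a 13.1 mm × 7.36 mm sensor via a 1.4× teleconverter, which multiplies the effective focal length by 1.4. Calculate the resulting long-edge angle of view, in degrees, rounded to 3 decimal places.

32.989°

Effective focal length f = 15.8 × 1.4 = 22.12 mm.
α = 2·arctan(13.1 / (2 × 22.12)) = 2·arctan(0.29611) ≈ 32.9893°.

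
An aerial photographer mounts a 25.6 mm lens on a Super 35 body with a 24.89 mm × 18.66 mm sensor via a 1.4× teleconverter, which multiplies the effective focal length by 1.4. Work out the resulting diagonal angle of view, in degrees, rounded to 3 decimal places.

46.920°

Effective focal length f = 25.6 × 1.4 = 35.84 mm.
Sensor diagonal = √(24.89² + 18.66²) = √967.7077 ≈ 31.1080 mm.
α = 2·arctan(31.108 / (2 × 35.84)) = 2·arctan(0.43398) ≈ 46.9202°.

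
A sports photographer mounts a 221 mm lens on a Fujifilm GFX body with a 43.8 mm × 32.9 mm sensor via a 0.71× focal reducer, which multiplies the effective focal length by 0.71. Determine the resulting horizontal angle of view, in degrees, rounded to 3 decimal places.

Effective focal length f = 221 × 0.71 = 156.91 mm.
α = 2·arctan(43.8 / (2 × 156.91)) = 2·arctan(0.13957) ≈ 15.8909°.

15.891°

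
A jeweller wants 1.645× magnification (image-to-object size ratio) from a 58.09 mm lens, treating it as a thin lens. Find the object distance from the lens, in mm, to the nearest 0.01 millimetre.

With m = dᵢ/dₒ and 1/f = 1/dₒ + 1/dᵢ, substituting dᵢ = m·dₒ gives 1/f = (1 + 1/m)/dₒ, hence dₒ = f·(1 + 1/m).
dₒ = 58.09 × (1 + 1/1.645) = 58.09 × 1.60790 ≈ 93.403 mm.

93.40 mm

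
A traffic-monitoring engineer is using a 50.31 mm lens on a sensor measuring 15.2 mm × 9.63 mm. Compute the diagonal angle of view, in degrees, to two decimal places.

20.28°

Sensor diagonal = √(15.2² + 9.63²) = √323.7769 ≈ 17.9938 mm.
Angle of view α = 2·arctan(d/2f) with d = 17.9938 mm and f = 50.31 mm.
d/2f = 0.17883; arctan(0.17883) ≈ 10.1390°, so α ≈ 20.2780°.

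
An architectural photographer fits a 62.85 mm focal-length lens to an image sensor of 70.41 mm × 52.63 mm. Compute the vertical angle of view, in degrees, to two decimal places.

Angle of view α = 2·arctan(h/2f) with h = 52.63 mm and f = 62.85 mm.
h/2f = 0.41870; arctan(0.41870) ≈ 22.7188°, so α ≈ 45.4377°.

45.44°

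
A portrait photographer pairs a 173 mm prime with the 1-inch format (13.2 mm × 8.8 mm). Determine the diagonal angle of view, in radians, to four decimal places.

0.0916 rad

Sensor diagonal = √(13.2² + 8.8²) = √251.6800 ≈ 15.8644 mm.
Angle of view α = 2·arctan(d/2f) with d = 15.8644 mm and f = 173 mm.
d/2f = 0.04585; arctan(0.04585) ≈ 0.0458 rad, so α ≈ 0.0916 rad.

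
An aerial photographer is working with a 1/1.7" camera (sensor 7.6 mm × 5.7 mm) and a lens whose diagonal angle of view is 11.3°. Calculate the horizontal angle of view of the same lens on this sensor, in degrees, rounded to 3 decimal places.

Sensor diagonal = √(7.6² + 5.7²) = √90.2500 ≈ 9.5000 mm.
From the diagonal AOV: f = 9.5000 / (2·tan(5.65°)) = 9.5000 / 0.19786 ≈ 48.0128 mm.
Horizontal AOV = 2·arctan(7.6 / (2 × 48.0128)) = 2·arctan(0.07915) ≈ 9.0506°.

9.051°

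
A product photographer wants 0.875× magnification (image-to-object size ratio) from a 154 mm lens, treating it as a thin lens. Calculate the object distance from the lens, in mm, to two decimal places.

With m = dᵢ/dₒ and 1/f = 1/dₒ + 1/dᵢ, substituting dᵢ = m·dₒ gives 1/f = (1 + 1/m)/dₒ, hence dₒ = f·(1 + 1/m).
dₒ = 154 × (1 + 1/0.875) = 154 × 2.14286 ≈ 330.000 mm.

330.00 mm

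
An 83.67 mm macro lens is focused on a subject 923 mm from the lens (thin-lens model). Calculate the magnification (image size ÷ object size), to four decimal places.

Thin lens: 1/f = 1/dₒ + 1/dᵢ → 1/dᵢ = 1/83.67 − 1/923 = 0.0108683 mm⁻¹, so dᵢ ≈ 92.0108 mm.
Magnification m = dᵢ/dₒ = 92.0108/923 ≈ 0.09969.

0.0997×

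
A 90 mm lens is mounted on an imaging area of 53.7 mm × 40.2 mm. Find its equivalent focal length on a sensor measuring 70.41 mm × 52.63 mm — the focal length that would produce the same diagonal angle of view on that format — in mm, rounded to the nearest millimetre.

Sensor diagonal = √(53.7² + 40.2²) = √4499.7300 ≈ 67.0800 mm.
Sensor diagonal = √(70.41² + 52.63²) = √7727.4850 ≈ 87.9061 mm.
Equal angle of view means equal diagonal/f ratio, so f₂ = f₁ · (diagonal₂/diagonal₁) = 90 × 87.9061/67.0800.
f₂ = 90 × 1.31047 ≈ 117.942 mm.

118 mm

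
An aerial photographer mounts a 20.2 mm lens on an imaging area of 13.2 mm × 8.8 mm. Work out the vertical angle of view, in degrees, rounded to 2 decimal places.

Angle of view α = 2·arctan(h/2f) with h = 8.8 mm and f = 20.2 mm.
h/2f = 0.21782; arctan(0.21782) ≈ 12.2883°, so α ≈ 24.5766°.

24.58°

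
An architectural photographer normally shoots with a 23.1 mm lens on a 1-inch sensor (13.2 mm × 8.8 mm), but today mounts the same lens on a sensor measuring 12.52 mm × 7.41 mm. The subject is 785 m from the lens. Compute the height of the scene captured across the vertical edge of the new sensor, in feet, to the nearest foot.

826 ft

The focal length stays 23.1 mm; the relevant sensor dimension is now h = 7.41 mm. Object distance dₒ = 785 m = 785000 mm.
Thin-lens field height W = h·(dₒ − f)/f = 7.41 × (785000 − 23.1)/23.1 ≈ 251804.278 mm = 251804.278/304.8 ft = 826.13 ft.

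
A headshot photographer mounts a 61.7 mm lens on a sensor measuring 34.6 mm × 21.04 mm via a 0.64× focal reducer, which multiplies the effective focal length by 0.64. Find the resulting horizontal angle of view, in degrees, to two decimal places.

Effective focal length f = 61.7 × 0.64 = 39.488 mm.
α = 2·arctan(34.6 / (2 × 39.488)) = 2·arctan(0.43811) ≈ 47.3172°.

47.32°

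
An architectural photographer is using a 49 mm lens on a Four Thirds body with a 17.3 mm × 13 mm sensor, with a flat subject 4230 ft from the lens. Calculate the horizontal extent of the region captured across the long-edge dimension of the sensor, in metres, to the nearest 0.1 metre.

dₒ: 4230 ft × 304.8 mm/ft = 1289303.96 mm.
Similar triangles through the lens centre give W/dₒ = w/dᵢ; with 1/f = 1/dₒ + 1/dᵢ this gives W = w·(dₒ − f)/f.
W = 17.3 mm × (1.2893e+06 − 49) / 49 = 17.3 × 26311.3257 ≈ 455185.934 mm = 455.186 m.

455.2 m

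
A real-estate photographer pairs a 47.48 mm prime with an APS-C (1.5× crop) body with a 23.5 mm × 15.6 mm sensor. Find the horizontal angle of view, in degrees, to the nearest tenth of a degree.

27.8°

Angle of view α = 2·arctan(w/2f) with w = 23.5 mm and f = 47.48 mm.
w/2f = 0.24747; arctan(0.24747) ≈ 13.8999°, so α ≈ 27.7997°.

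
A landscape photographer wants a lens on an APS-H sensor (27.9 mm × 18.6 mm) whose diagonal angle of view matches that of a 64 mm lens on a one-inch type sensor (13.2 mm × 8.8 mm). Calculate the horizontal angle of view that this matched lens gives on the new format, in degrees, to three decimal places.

Sensor diagonal = √(13.2² + 8.8²) = √251.6800 ≈ 15.8644 mm.
Sensor diagonal = √(27.9² + 18.6²) = √1124.3700 ≈ 33.5316 mm.
Equal diagonal AOV ⇒ f₂ = f₁ · 33.5316/15.8644 = 64 × 2.11364 ≈ 135.2727 mm.
Horizontal AOV on the new format = 2·arctan(27.9 / (2 × 135.2727)) = 2·arctan(0.10312) ≈ 11.7756°.

11.776°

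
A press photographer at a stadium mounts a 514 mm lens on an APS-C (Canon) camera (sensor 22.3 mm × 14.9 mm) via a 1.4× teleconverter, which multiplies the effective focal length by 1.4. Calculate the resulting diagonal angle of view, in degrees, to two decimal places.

2.14°

Effective focal length f = 514 × 1.4 = 719.6 mm.
Sensor diagonal = √(22.3² + 14.9²) = √719.3000 ≈ 26.8198 mm.
α = 2·arctan(26.820 / (2 × 719.6)) = 2·arctan(0.01864) ≈ 2.1352°.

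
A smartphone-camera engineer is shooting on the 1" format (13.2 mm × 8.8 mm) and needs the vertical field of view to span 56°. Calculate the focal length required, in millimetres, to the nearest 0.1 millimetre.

From α = 2·arctan(h/2f) we get f = h / (2·tan(α/2)).
With h = 8.8 mm and α/2 = 28°, tan(α/2) ≈ 0.53171, so f ≈ 8.8 / 1.06342 ≈ 8.2752 mm.

8.3 mm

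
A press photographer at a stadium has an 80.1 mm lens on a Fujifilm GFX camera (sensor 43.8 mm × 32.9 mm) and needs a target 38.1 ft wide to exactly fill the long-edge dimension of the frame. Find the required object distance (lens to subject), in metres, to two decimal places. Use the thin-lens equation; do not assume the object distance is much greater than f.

21.32 m

W: 38.1 ft × 304.8 mm/ft = 11612.88 mm.
Magnification m = w/W = dᵢ/dₒ; combined with 1/f = 1/dₒ + 1/dᵢ this gives dₒ = f·(1 + W/w).
dₒ = 80.1 mm × (1 + 11612.9/43.8) = 80.1 × 266.1342 ≈ 21317.352 mm = 21.3174 m.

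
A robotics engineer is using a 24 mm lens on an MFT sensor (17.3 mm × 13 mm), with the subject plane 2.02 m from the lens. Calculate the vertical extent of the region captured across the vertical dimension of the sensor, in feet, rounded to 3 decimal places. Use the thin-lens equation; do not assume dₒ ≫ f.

3.547 ft

dₒ: 2.02 m = 2020 mm.
Similar triangles through the lens centre give W/dₒ = h/dᵢ; with 1/f = 1/dₒ + 1/dᵢ this gives W = h·(dₒ − f)/f.
W = 13 mm × (2020 − 24) / 24 = 13 × 83.1667 ≈ 1081.167 mm = 1081.167/304.8 ft = 3.54713 ft.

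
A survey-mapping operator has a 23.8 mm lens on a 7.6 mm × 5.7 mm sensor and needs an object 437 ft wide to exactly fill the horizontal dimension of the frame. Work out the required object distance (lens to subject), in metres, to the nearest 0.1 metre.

417.1 m

W: 437 ft × 304.8 mm/ft = 133197.60 mm.
Magnification m = w/W = dᵢ/dₒ; combined with 1/f = 1/dₒ + 1/dᵢ this gives dₒ = f·(1 + W/w).
dₒ = 23.8 mm × (1 + 133198/7.6) = 23.8 × 17526.9994 ≈ 417142.587 mm = 417.143 m.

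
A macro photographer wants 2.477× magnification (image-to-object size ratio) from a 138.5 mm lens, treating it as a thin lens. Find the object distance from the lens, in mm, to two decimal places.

With m = dᵢ/dₒ and 1/f = 1/dₒ + 1/dᵢ, substituting dᵢ = m·dₒ gives 1/f = (1 + 1/m)/dₒ, hence dₒ = f·(1 + 1/m).
dₒ = 138.5 × (1 + 1/2.477) = 138.5 × 1.40371 ≈ 194.414 mm.

194.41 mm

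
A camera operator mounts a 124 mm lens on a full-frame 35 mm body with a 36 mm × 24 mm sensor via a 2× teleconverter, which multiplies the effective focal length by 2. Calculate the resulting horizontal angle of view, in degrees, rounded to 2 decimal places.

8.30°

Effective focal length f = 124 × 2 = 248 mm.
α = 2·arctan(36 / (2 × 248)) = 2·arctan(0.07258) ≈ 8.3026°.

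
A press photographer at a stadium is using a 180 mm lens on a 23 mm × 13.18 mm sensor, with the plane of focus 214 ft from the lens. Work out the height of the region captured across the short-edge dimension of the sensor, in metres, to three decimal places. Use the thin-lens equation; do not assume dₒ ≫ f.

4.763 m

dₒ: 214 ft × 304.8 mm/ft = 65227.20 mm.
Similar triangles through the lens centre give W/dₒ = h/dᵢ; with 1/f = 1/dₒ + 1/dᵢ this gives W = h·(dₒ − f)/f.
W = 13.18 mm × (65227.2 − 180) / 180 = 13.18 × 361.3733 ≈ 4762.900 mm = 4.7629 m.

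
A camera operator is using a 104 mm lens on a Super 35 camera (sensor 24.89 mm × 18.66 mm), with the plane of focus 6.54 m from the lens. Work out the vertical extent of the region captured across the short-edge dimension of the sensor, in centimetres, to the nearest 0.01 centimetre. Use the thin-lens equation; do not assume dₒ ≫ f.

115.48 cm

dₒ: 6.54 m = 6540 mm.
Similar triangles through the lens centre give W/dₒ = h/dᵢ; with 1/f = 1/dₒ + 1/dᵢ this gives W = h·(dₒ − f)/f.
W = 18.66 mm × (6540 − 104) / 104 = 18.66 × 61.8846 ≈ 1154.767 mm = 115.477 cm.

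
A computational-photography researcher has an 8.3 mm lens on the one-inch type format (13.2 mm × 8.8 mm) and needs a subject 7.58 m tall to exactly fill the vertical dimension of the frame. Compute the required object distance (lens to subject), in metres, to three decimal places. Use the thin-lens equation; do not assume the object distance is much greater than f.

W: 7.58 m = 7580 mm.
Magnification m = h/W = dᵢ/dₒ; combined with 1/f = 1/dₒ + 1/dᵢ this gives dₒ = f·(1 + W/h).
dₒ = 8.3 mm × (1 + 7580/8.8) = 8.3 × 862.3636 ≈ 7157.618 mm = 7.15762 m.

7.158 m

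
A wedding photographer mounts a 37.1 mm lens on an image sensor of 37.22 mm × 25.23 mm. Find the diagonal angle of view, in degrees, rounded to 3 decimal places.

Sensor diagonal = √(37.22² + 25.23²) = √2021.8813 ≈ 44.9653 mm.
Angle of view α = 2·arctan(d/2f) with d = 44.9653 mm and f = 37.1 mm.
d/2f = 0.60600; arctan(0.60600) ≈ 31.2159°, so α ≈ 62.4319°.

62.432°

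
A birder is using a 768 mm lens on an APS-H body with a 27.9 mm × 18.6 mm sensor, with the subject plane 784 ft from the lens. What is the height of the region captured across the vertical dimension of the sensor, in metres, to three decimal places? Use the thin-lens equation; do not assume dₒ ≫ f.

dₒ: 784 ft × 304.8 mm/ft = 238963.19 mm.
Similar triangles through the lens centre give W/dₒ = h/dᵢ; with 1/f = 1/dₒ + 1/dᵢ this gives W = h·(dₒ − f)/f.
W = 18.6 mm × (238963 − 768) / 768 = 18.6 × 310.1500 ≈ 5768.790 mm = 5.76879 m.

5.769 m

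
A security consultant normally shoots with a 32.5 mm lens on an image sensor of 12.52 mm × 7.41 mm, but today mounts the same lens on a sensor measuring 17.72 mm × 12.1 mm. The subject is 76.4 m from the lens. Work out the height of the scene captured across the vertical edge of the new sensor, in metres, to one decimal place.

The focal length stays 32.5 mm; the relevant sensor dimension is now h = 12.1 mm. Object distance dₒ = 76.4 m = 76400 mm.
Thin-lens field height W = h·(dₒ − f)/f = 12.1 × (76400 − 32.5)/32.5 ≈ 28432.208 mm = 28.4322 m.

28.4 m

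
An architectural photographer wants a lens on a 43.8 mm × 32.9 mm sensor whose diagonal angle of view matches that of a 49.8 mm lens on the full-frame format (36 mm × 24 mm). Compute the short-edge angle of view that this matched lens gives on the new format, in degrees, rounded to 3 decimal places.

29.245°

Sensor diagonal = √(36² + 24²) = √1872.0000 ≈ 43.2666 mm.
Sensor diagonal = √(43.8² + 32.9²) = √3000.8500 ≈ 54.7800 mm.
Equal diagonal AOV ⇒ f₂ = f₁ · 54.7800/43.2666 = 49.8 × 1.26610 ≈ 63.0520 mm.
Short-edge AOV on the new format = 2·arctan(32.9 / (2 × 63.0520)) = 2·arctan(0.26090) ≈ 29.2446°.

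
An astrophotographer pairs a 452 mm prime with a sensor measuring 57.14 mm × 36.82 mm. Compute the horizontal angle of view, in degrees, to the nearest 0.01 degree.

Angle of view α = 2·arctan(w/2f) with w = 57.14 mm and f = 452 mm.
w/2f = 0.06321; arctan(0.06321) ≈ 3.6167°, so α ≈ 7.2335°.

7.23°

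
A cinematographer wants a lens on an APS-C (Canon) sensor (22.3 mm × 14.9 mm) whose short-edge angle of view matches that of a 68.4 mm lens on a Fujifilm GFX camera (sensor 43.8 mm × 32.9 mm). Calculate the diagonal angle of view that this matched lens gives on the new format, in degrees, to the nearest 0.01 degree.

Equal short-edge AOV ⇒ f₂ = f₁ · 14.9/32.9 = 68.4 × 0.45289 ≈ 30.9775 mm.
Sensor diagonal = √(22.3² + 14.9²) = √719.3000 ≈ 26.8198 mm.
Diagonal AOV on the new format = 2·arctan(26.8198 / (2 × 30.9775)) = 2·arctan(0.43289) ≈ 46.8147°.

46.81°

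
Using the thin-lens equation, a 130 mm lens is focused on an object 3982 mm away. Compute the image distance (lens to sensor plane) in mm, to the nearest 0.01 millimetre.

134.39 mm

1/dᵢ = 1/f − 1/dₒ = 1/130 − 1/3982 = 0.0074412 mm⁻¹.
dᵢ = 1/0.0074412 ≈ 134.3873 mm.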